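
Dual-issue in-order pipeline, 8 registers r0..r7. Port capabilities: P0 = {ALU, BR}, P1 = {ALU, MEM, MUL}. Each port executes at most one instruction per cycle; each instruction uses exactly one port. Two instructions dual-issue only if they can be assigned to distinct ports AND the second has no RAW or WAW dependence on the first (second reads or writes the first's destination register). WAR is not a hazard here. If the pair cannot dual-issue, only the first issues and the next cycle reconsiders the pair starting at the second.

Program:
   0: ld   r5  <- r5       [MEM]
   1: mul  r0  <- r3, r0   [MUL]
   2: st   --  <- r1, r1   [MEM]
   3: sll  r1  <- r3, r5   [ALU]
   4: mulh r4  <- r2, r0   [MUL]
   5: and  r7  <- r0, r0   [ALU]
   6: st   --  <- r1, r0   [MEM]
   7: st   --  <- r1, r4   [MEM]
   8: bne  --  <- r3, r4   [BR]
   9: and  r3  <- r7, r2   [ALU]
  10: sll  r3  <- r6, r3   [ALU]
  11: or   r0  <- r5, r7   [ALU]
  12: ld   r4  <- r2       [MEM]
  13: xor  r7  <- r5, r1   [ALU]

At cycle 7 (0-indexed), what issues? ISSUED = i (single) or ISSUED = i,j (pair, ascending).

#0 head=0: ld i0 no-port MEM/MUL
#1 head=1: mul i1 no-port MUL/MEM
#2 head=2: st+sll i2,i3 2-wide
#3 head=4: mulh+and i4,i5 2-wide
#4 head=6: st i6 no-port MEM/MEM
#5 head=7: st+bne i7,i8 2-wide
#6 head=9: and i9 RAW+WAW r3
#7 head=10: sll+or i10,i11 2-wide
#8 head=12: ld+xor i12,i13 2-wide

ISSUED = 10,11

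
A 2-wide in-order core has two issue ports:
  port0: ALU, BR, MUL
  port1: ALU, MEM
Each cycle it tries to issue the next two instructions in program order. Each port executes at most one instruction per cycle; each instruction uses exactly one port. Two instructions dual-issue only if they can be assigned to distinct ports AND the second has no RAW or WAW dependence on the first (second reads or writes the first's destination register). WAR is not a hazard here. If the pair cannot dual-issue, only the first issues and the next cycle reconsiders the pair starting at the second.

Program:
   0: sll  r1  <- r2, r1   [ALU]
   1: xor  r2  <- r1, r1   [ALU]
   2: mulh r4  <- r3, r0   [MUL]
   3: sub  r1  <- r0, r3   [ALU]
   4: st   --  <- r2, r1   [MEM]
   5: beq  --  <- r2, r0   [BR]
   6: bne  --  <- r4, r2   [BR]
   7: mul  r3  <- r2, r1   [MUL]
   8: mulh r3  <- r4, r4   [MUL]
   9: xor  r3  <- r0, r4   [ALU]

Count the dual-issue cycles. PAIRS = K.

t=0 i0:sll ; RAW r1
t=1 i1,i2:xor mulh ; dual
t=2 i3:sub ; RAW r1
t=3 i4,i5:st beq ; dual
t=4 i6:bne ; no-port BR/MUL
t=5 i7:mul ; no-port MUL/MUL
t=6 i8:mulh ; WAW r3
t=7 i9:xor ; tail

PAIRS = 2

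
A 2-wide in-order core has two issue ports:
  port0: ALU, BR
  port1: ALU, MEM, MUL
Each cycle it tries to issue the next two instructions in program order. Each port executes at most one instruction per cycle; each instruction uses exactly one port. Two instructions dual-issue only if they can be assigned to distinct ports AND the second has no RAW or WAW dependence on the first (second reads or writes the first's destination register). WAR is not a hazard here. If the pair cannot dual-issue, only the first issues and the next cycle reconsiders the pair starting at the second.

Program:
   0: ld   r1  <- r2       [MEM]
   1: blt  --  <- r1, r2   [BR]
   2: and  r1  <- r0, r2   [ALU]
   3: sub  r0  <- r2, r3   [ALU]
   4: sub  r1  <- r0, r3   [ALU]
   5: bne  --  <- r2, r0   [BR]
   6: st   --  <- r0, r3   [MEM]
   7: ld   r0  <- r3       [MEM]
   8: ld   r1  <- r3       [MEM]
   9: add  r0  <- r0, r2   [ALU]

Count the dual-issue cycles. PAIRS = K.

t=0 i0:ld ; RAW r1
t=1 i1,i2:blt+and ; dual
t=2 i3:sub ; RAW r0
t=3 i4,i5:sub+bne ; dual
t=4 i6:st ; no-port MEM/MEM
t=5 i7:ld ; no-port MEM/MEM
t=6 i8,i9:ld+add ; dual

PAIRS = 3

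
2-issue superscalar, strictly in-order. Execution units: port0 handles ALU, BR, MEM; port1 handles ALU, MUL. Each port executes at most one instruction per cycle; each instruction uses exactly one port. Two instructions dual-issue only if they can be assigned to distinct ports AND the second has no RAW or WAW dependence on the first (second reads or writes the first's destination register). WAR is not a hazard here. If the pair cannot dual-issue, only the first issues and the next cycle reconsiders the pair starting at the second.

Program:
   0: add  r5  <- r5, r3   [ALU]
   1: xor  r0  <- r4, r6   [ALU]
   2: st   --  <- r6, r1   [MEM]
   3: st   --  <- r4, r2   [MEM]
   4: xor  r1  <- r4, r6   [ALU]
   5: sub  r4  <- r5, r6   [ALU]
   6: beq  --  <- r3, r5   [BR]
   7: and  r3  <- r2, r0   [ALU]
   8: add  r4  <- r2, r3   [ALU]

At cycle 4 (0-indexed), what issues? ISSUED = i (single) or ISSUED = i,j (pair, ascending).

c0: i0+i1 add;xor  pair
c1: i2 st  no-port MEM/MEM
c2: i3+i4 st;xor  pair
c3: i5+i6 sub;beq  pair
c4: i7 and  RAW r3
c5: i8 add  tail

ISSUED = 7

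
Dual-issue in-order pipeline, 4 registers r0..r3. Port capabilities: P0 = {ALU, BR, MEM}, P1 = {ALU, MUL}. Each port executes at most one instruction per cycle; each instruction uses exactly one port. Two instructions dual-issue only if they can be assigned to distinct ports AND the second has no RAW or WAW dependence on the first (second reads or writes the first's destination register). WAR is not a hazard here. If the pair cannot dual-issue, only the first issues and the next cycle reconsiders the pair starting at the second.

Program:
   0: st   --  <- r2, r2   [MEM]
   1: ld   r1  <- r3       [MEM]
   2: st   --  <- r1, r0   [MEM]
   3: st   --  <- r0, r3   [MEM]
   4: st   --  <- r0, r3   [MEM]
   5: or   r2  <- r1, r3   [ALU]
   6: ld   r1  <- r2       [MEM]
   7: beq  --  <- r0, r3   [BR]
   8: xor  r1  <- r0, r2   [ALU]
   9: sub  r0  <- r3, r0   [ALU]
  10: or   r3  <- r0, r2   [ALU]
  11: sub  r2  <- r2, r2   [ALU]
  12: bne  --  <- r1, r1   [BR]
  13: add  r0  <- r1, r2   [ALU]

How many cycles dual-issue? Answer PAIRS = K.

PAIRS = 4

[0] i0  st  -- no-port MEM/MEM
[1] i1  ld  -- no-port MEM/MEM
[2] i2  st  -- no-port MEM/MEM
[3] i3  st  -- no-port MEM/MEM
[4] i4/i5  st/or  -- pair
[5] i6  ld  -- no-port MEM/BR
[6] i7/i8  beq/xor  -- pair
[7] i9  sub  -- RAW r0
[8] i10/i11  or/sub  -- pair
[9] i12/i13  bne/add  -- pair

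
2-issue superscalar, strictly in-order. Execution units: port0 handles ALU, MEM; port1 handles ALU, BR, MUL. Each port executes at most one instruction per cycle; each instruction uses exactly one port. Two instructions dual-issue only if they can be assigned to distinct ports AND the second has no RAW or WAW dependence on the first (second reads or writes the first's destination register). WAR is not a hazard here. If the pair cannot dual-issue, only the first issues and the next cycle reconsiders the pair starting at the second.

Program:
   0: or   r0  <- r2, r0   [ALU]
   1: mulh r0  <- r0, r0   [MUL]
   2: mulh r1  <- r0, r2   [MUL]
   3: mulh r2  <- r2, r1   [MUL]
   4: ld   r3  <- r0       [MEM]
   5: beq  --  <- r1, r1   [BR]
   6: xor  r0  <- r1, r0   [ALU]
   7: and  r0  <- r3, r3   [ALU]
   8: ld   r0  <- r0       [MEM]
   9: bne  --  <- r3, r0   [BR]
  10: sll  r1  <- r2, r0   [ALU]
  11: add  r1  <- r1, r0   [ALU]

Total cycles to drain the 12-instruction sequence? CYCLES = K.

CYCLES = 9

  cy0 -> i0 (or) RAW+WAW r0
  cy1 -> i1 (mulh) no-port MUL/MUL
  cy2 -> i2 (mulh) no-port MUL/MUL
  cy3 -> i3+i4 (mulh;ld) dual
  cy4 -> i5+i6 (beq;xor) dual
  cy5 -> i7 (and) RAW+WAW r0
  cy6 -> i8 (ld) RAW r0
  cy7 -> i9+i10 (bne;sll) dual
  cy8 -> i11 (add) tail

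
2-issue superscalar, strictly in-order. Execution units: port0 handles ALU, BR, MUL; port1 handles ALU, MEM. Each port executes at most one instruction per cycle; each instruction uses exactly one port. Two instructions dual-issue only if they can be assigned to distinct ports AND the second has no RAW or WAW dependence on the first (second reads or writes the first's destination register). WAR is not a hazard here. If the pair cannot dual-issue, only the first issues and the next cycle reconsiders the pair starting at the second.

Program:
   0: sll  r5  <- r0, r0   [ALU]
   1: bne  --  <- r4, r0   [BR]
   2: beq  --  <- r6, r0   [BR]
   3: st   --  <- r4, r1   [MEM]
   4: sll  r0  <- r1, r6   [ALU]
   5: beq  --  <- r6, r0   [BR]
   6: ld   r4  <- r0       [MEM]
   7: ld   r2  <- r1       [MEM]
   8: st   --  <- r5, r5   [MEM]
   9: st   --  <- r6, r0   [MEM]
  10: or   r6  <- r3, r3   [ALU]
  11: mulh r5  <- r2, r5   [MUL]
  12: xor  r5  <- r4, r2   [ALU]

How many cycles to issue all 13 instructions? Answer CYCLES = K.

0. sll.ALU+bne.BR @i0,i1  | 2-wide
1. beq.BR+st.MEM @i2,i3  | 2-wide
2. sll.ALU @i4  | RAW r0
3. beq.BR+ld.MEM @i5,i6  | 2-wide
4. ld.MEM @i7  | no-port MEM/MEM
5. st.MEM @i8  | no-port MEM/MEM
6. st.MEM+or.ALU @i9,i10  | 2-wide
7. mulh.MUL @i11  | WAW r5
8. xor.ALU @i12  | tail

CYCLES = 9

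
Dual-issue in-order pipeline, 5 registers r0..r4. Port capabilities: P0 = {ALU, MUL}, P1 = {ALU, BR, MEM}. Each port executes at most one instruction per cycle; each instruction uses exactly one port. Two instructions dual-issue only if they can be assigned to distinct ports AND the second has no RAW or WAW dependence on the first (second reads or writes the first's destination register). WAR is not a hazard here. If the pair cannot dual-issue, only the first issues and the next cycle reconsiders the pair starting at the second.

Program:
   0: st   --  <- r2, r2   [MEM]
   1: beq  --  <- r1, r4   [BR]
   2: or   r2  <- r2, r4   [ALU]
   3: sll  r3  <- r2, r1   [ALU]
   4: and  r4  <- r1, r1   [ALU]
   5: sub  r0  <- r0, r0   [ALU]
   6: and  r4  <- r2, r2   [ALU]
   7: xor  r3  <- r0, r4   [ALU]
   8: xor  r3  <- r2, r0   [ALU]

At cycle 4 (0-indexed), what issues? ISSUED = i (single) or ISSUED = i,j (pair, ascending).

#0 head=0: st i0 no-port MEM/BR
#1 head=1: beq;or i1+i2 2-wide
#2 head=3: sll;and i3+i4 2-wide
#3 head=5: sub;and i5+i6 2-wide
#4 head=7: xor i7 WAW r3
#5 head=8: xor i8 tail

ISSUED = 7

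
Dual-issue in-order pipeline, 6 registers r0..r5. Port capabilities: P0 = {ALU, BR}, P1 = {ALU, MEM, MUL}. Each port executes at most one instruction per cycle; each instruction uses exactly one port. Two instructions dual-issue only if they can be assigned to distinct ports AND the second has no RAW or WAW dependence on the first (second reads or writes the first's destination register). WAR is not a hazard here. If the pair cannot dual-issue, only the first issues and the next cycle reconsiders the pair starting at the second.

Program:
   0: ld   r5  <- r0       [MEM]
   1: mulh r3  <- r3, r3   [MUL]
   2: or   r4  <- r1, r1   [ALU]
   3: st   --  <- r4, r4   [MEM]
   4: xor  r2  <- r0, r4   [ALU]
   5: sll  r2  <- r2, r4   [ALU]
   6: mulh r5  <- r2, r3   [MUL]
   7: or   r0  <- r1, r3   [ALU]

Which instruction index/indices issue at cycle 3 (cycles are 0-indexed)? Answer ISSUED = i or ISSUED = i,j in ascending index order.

ISSUED = 5

#0 head=0: ld i0 no-port MEM/MUL
#1 head=1: mulh or i1&i2 pair
#2 head=3: st xor i3&i4 pair
#3 head=5: sll i5 RAW r2
#4 head=6: mulh or i6&i7 pair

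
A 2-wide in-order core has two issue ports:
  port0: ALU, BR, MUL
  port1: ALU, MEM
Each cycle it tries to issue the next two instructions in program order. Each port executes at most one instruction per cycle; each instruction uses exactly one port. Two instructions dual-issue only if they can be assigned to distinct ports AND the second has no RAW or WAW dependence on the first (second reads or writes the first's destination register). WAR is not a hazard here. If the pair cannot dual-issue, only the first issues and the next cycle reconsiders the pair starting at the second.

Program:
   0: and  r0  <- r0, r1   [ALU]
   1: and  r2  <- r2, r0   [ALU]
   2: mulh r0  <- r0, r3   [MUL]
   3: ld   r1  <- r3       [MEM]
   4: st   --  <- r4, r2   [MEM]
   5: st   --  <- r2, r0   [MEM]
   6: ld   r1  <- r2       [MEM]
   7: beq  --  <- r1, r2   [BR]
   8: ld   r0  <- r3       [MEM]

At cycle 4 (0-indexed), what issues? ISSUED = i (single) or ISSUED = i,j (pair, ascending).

c0: i0 and.ALU  RAW r0
c1: i1,i2 and.ALU+mulh.MUL  pair
c2: i3 ld.MEM  no-port MEM/MEM
c3: i4 st.MEM  no-port MEM/MEM
c4: i5 st.MEM  no-port MEM/MEM
c5: i6 ld.MEM  RAW r1
c6: i7,i8 beq.BR+ld.MEM  pair

ISSUED = 5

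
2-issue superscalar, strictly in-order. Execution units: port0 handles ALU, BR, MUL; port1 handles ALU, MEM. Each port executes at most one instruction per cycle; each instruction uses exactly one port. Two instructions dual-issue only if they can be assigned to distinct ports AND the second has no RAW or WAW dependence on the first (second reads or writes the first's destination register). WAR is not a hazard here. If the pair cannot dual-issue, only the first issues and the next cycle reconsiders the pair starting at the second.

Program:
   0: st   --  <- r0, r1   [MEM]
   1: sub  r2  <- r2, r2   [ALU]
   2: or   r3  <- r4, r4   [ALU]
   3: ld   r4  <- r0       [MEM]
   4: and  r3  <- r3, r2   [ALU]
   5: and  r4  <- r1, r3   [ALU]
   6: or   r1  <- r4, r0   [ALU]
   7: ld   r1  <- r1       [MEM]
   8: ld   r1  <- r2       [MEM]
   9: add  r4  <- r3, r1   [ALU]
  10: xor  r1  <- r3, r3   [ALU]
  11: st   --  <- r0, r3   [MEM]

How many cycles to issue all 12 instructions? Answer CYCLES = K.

[0] i0,i1  st.MEM;sub.ALU  -- 2-wide
[1] i2,i3  or.ALU;ld.MEM  -- 2-wide
[2] i4  and.ALU  -- RAW r3
[3] i5  and.ALU  -- RAW r4
[4] i6  or.ALU  -- RAW+WAW r1
[5] i7  ld.MEM  -- no-port MEM/MEM
[6] i8  ld.MEM  -- RAW r1
[7] i9,i10  add.ALU;xor.ALU  -- 2-wide
[8] i11  st.MEM  -- tail

CYCLES = 9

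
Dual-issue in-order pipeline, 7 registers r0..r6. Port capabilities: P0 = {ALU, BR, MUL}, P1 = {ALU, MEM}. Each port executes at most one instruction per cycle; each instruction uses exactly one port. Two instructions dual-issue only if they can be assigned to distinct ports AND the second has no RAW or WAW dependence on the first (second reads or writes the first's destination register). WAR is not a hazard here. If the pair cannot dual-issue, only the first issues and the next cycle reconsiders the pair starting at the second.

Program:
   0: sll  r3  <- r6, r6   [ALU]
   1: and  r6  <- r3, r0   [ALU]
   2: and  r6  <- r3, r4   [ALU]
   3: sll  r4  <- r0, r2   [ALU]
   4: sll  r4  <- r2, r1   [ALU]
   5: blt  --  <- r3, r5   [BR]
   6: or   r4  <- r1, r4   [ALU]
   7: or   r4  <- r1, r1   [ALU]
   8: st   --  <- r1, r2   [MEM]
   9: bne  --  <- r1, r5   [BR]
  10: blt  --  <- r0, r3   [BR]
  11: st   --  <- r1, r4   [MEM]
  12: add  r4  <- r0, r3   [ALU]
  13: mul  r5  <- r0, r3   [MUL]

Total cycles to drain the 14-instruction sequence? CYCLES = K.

CYCLES = 9

  cy0 -> i0 (sll) RAW r3
  cy1 -> i1 (and) WAW r6
  cy2 -> i2,i3 (and+sll) dual
  cy3 -> i4,i5 (sll+blt) dual
  cy4 -> i6 (or) WAW r4
  cy5 -> i7,i8 (or+st) dual
  cy6 -> i9 (bne) no-port BR/BR
  cy7 -> i10,i11 (blt+st) dual
  cy8 -> i12,i13 (add+mul) dual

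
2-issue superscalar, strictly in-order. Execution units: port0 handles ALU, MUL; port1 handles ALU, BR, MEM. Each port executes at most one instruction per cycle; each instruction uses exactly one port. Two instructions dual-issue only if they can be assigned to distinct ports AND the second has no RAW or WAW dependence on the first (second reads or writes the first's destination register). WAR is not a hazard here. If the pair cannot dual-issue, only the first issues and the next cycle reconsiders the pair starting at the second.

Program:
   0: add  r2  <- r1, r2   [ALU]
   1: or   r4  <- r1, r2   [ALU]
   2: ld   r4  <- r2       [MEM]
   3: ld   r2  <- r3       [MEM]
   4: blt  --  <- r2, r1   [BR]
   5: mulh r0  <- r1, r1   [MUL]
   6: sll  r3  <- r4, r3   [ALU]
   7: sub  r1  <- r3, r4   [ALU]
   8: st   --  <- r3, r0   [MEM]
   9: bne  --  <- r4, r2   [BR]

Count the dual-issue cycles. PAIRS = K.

#0 head=0: add.ALU i0 RAW r2
#1 head=1: or.ALU i1 WAW r4
#2 head=2: ld.MEM i2 no-port MEM/MEM
#3 head=3: ld.MEM i3 no-port MEM/BR
#4 head=4: blt.BR+mulh.MUL i4&i5 dual
#5 head=6: sll.ALU i6 RAW r3
#6 head=7: sub.ALU+st.MEM i7&i8 dual
#7 head=9: bne.BR i9 tail

PAIRS = 2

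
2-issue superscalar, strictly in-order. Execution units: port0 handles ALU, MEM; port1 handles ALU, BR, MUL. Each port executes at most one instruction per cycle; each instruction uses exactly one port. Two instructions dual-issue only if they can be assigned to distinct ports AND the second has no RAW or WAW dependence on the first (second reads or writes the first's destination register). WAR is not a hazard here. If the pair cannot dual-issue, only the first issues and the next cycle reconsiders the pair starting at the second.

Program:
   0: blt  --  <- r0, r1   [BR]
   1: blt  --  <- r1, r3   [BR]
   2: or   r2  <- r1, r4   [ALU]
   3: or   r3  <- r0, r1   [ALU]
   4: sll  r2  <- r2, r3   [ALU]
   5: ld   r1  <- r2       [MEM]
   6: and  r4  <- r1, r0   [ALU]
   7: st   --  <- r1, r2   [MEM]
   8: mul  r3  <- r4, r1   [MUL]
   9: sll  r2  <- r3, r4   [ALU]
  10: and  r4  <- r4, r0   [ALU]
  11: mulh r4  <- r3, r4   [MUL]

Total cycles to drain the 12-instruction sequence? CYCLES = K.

[0] i0  blt.BR  -- no-port BR/BR
[1] i1,i2  blt.BR or.ALU  -- pair
[2] i3  or.ALU  -- RAW r3
[3] i4  sll.ALU  -- RAW r2
[4] i5  ld.MEM  -- RAW r1
[5] i6,i7  and.ALU st.MEM  -- pair
[6] i8  mul.MUL  -- RAW r3
[7] i9,i10  sll.ALU and.ALU  -- pair
[8] i11  mulh.MUL  -- tail

CYCLES = 9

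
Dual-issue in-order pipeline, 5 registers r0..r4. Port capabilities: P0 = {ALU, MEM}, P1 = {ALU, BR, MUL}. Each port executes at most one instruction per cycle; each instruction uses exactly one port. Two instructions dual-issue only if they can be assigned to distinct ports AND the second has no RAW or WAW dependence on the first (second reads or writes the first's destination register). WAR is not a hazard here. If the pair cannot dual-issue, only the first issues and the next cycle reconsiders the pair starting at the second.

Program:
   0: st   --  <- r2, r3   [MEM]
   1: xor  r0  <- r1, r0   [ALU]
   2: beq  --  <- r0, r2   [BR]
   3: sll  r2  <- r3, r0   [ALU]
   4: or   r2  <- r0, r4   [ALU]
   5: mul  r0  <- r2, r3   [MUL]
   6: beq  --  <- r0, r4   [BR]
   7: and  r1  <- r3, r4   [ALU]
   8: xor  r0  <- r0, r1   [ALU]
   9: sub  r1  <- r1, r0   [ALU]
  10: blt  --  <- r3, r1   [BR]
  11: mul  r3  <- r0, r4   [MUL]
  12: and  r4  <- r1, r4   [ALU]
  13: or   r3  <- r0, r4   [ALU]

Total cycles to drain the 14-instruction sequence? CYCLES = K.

  cy0 -> i0,i1 (st+xor) dual
  cy1 -> i2,i3 (beq+sll) dual
  cy2 -> i4 (or) RAW r2
  cy3 -> i5 (mul) no-port MUL/BR
  cy4 -> i6,i7 (beq+and) dual
  cy5 -> i8 (xor) RAW r0
  cy6 -> i9 (sub) RAW r1
  cy7 -> i10 (blt) no-port BR/MUL
  cy8 -> i11,i12 (mul+and) dual
  cy9 -> i13 (or) tail

CYCLES = 10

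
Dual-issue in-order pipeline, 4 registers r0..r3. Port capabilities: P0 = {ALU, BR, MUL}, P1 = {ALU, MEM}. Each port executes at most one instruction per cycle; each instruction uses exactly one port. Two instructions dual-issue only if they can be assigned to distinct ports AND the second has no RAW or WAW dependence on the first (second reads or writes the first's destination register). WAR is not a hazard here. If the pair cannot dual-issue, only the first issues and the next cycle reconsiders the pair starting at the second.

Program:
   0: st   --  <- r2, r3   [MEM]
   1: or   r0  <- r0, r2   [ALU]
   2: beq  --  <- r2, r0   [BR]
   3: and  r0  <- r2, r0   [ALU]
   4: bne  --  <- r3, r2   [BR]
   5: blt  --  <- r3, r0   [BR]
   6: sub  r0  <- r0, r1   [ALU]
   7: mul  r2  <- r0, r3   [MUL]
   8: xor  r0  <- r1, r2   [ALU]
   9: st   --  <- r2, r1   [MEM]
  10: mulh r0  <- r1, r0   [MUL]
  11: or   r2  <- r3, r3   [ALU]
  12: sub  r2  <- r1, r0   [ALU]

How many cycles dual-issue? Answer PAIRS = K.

t=0 i0+i1:st+or ; pair
t=1 i2+i3:beq+and ; pair
t=2 i4:bne ; no-port BR/BR
t=3 i5+i6:blt+sub ; pair
t=4 i7:mul ; RAW r2
t=5 i8+i9:xor+st ; pair
t=6 i10+i11:mulh+or ; pair
t=7 i12:sub ; tail

PAIRS = 5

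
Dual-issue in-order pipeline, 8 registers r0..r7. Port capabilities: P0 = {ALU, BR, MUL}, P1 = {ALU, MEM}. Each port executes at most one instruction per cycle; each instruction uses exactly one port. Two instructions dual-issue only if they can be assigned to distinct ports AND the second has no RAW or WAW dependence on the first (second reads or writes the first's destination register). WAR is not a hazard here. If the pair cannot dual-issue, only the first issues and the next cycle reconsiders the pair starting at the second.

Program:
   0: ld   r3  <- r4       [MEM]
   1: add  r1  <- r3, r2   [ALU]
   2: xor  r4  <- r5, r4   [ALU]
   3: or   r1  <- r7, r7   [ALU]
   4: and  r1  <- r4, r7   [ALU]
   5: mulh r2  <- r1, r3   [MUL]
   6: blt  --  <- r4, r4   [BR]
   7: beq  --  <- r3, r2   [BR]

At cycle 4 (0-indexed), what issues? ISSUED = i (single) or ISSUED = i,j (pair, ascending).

ISSUED = 5

  cy0 -> i0 (ld.MEM) RAW r3
  cy1 -> i1&i2 (add.ALU xor.ALU) 2-wide
  cy2 -> i3 (or.ALU) WAW r1
  cy3 -> i4 (and.ALU) RAW r1
  cy4 -> i5 (mulh.MUL) no-port MUL/BR
  cy5 -> i6 (blt.BR) no-port BR/BR
  cy6 -> i7 (beq.BR) tail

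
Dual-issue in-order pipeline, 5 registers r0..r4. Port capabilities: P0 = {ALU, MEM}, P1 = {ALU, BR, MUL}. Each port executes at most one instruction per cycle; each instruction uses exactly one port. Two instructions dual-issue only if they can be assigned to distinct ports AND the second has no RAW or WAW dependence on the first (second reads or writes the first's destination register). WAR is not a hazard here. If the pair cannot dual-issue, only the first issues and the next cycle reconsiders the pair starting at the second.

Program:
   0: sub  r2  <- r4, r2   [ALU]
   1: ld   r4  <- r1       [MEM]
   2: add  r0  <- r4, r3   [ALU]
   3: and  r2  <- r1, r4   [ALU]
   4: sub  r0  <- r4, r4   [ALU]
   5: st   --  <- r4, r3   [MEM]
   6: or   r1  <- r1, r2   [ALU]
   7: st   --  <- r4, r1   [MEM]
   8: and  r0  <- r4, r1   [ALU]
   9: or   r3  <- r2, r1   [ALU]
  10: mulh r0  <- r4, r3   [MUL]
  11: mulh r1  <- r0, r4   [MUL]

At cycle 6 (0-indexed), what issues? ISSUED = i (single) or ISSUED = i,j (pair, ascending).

t=0 i0&i1:sub.ALU;ld.MEM ; dual
t=1 i2&i3:add.ALU;and.ALU ; dual
t=2 i4&i5:sub.ALU;st.MEM ; dual
t=3 i6:or.ALU ; RAW r1
t=4 i7&i8:st.MEM;and.ALU ; dual
t=5 i9:or.ALU ; RAW r3
t=6 i10:mulh.MUL ; no-port MUL/MUL
t=7 i11:mulh.MUL ; tail

ISSUED = 10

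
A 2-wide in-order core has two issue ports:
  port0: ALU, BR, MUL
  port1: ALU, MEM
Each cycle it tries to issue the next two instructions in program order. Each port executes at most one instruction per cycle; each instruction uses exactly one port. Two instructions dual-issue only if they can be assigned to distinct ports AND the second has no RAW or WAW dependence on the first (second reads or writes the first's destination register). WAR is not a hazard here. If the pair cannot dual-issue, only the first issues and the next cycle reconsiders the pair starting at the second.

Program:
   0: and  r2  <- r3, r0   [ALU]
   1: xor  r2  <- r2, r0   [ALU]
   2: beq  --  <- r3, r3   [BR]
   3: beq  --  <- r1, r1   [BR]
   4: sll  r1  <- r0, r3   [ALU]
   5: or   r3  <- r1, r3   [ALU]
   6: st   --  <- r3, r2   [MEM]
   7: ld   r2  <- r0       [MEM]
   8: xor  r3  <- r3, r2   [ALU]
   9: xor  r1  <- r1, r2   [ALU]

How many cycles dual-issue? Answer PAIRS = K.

PAIRS = 3

[0] i0  and.ALU  -- RAW+WAW r2
[1] i1+i2  xor.ALU/beq.BR  -- dual
[2] i3+i4  beq.BR/sll.ALU  -- dual
[3] i5  or.ALU  -- RAW r3
[4] i6  st.MEM  -- no-port MEM/MEM
[5] i7  ld.MEM  -- RAW r2
[6] i8+i9  xor.ALU/xor.ALU  -- dual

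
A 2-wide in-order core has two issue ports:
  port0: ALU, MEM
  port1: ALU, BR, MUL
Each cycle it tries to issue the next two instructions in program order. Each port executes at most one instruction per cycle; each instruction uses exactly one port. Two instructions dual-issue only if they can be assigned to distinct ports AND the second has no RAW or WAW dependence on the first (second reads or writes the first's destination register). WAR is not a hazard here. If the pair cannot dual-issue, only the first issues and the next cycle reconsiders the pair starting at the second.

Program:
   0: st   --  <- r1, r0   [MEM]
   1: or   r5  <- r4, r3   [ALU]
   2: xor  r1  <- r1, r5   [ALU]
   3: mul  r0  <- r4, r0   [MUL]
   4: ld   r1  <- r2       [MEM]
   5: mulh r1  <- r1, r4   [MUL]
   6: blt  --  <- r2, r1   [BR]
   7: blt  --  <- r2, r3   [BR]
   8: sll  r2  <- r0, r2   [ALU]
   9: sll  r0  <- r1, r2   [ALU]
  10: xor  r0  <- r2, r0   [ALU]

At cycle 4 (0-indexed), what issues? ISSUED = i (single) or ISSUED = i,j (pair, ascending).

0. st+or @i0/i1  | pair
1. xor+mul @i2/i3  | pair
2. ld @i4  | RAW+WAW r1
3. mulh @i5  | no-port MUL/BR
4. blt @i6  | no-port BR/BR
5. blt+sll @i7/i8  | pair
6. sll @i9  | RAW+WAW r0
7. xor @i10  | tail

ISSUED = 6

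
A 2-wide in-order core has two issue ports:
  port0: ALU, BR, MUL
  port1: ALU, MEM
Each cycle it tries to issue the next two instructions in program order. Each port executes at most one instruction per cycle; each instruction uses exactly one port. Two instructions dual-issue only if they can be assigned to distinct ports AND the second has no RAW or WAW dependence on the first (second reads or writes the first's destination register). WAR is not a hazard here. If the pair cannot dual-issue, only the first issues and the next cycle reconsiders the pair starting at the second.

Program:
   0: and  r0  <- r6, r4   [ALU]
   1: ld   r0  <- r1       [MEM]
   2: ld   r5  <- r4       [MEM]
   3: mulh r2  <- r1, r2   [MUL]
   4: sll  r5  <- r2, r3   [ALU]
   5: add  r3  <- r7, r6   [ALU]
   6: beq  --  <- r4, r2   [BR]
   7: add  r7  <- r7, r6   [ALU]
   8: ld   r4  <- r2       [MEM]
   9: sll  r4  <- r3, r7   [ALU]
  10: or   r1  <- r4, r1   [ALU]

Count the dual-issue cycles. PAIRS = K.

PAIRS = 3

c0: i0 and.ALU  WAW r0
c1: i1 ld.MEM  no-port MEM/MEM
c2: i2/i3 ld.MEM;mulh.MUL  dual
c3: i4/i5 sll.ALU;add.ALU  dual
c4: i6/i7 beq.BR;add.ALU  dual
c5: i8 ld.MEM  WAW r4
c6: i9 sll.ALU  RAW r4
c7: i10 or.ALU  tail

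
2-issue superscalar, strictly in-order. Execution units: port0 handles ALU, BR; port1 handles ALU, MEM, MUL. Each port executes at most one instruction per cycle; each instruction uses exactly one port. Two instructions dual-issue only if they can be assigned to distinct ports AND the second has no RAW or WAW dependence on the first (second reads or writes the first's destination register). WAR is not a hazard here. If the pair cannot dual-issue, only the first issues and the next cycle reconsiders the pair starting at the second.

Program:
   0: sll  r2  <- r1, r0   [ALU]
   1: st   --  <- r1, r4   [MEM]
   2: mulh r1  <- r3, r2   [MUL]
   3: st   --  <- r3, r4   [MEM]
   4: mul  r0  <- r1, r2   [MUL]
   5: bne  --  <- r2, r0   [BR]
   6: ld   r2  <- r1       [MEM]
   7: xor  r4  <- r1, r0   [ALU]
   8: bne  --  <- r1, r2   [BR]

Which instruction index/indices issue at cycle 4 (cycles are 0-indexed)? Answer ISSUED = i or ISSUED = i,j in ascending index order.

  cy0 -> i0,i1 (sll.ALU st.MEM) dual
  cy1 -> i2 (mulh.MUL) no-port MUL/MEM
  cy2 -> i3 (st.MEM) no-port MEM/MUL
  cy3 -> i4 (mul.MUL) RAW r0
  cy4 -> i5,i6 (bne.BR ld.MEM) dual
  cy5 -> i7,i8 (xor.ALU bne.BR) dual

ISSUED = 5,6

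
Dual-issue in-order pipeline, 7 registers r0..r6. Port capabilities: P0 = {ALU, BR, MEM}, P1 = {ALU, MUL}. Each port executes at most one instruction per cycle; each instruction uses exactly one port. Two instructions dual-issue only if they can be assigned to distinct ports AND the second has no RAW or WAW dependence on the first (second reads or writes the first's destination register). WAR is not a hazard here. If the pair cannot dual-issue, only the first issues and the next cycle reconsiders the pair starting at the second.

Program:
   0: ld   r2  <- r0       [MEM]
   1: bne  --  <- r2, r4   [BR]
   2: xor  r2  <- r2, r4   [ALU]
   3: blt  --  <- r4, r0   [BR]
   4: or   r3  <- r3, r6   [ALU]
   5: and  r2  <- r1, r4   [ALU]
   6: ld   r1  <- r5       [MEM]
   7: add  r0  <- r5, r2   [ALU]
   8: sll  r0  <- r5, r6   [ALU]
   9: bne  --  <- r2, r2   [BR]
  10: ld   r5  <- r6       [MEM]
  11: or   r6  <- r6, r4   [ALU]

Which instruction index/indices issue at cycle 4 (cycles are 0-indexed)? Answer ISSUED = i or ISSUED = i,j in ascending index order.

ISSUED = 7

[0] i0  ld.MEM  -- no-port MEM/BR
[1] i1,i2  bne.BR/xor.ALU  -- 2-wide
[2] i3,i4  blt.BR/or.ALU  -- 2-wide
[3] i5,i6  and.ALU/ld.MEM  -- 2-wide
[4] i7  add.ALU  -- WAW r0
[5] i8,i9  sll.ALU/bne.BR  -- 2-wide
[6] i10,i11  ld.MEM/or.ALU  -- 2-wide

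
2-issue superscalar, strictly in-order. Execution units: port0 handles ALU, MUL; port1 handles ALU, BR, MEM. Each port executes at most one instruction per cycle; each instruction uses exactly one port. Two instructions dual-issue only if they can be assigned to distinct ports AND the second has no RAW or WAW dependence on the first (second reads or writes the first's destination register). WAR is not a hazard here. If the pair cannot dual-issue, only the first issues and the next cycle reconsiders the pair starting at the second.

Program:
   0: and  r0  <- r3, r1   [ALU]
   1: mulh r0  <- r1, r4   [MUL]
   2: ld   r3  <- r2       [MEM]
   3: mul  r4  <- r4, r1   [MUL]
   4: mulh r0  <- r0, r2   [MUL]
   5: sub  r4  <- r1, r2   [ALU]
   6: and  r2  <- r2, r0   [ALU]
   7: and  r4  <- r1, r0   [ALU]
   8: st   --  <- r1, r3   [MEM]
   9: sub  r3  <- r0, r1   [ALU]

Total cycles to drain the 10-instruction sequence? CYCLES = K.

0. and.ALU @i0  | WAW r0
1. mulh.MUL+ld.MEM @i1&i2  | pair
2. mul.MUL @i3  | no-port MUL/MUL
3. mulh.MUL+sub.ALU @i4&i5  | pair
4. and.ALU+and.ALU @i6&i7  | pair
5. st.MEM+sub.ALU @i8&i9  | pair

CYCLES = 6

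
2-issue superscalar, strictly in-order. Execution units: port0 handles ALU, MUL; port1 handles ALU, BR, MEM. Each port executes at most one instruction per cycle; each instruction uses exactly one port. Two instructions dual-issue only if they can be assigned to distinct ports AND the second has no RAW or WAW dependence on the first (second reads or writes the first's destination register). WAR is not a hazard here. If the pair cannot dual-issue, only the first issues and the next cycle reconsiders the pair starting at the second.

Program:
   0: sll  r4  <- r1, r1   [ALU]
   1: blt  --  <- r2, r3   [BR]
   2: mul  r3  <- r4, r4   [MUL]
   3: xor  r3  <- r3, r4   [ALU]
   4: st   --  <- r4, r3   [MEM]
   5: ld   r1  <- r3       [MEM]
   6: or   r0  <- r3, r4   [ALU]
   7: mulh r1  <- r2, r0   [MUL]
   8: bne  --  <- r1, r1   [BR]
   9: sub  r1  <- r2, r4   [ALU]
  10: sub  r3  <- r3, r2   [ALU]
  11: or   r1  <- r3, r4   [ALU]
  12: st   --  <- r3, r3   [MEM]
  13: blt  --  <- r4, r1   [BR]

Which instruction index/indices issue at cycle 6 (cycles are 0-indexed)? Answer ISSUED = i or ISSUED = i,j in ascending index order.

ISSUED = 8,9

  cy0 -> i0,i1 (sll.ALU/blt.BR) 2-wide
  cy1 -> i2 (mul.MUL) RAW+WAW r3
  cy2 -> i3 (xor.ALU) RAW r3
  cy3 -> i4 (st.MEM) no-port MEM/MEM
  cy4 -> i5,i6 (ld.MEM/or.ALU) 2-wide
  cy5 -> i7 (mulh.MUL) RAW r1
  cy6 -> i8,i9 (bne.BR/sub.ALU) 2-wide
  cy7 -> i10 (sub.ALU) RAW r3
  cy8 -> i11,i12 (or.ALU/st.MEM) 2-wide
  cy9 -> i13 (blt.BR) tail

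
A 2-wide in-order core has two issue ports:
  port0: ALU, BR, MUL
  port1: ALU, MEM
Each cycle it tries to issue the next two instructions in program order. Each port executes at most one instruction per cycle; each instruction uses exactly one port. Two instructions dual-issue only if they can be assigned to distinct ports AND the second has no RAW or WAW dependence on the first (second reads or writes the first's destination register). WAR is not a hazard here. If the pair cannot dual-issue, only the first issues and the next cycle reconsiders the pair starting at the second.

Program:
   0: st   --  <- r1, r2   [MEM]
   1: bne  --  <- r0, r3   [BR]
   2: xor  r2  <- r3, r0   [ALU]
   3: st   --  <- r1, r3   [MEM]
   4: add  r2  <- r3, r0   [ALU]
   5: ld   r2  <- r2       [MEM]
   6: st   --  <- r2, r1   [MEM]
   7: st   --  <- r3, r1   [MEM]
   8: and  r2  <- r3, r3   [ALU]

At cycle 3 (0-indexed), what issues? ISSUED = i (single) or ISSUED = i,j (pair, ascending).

ISSUED = 5

0. st.MEM bne.BR @i0+i1  | 2-wide
1. xor.ALU st.MEM @i2+i3  | 2-wide
2. add.ALU @i4  | RAW+WAW r2
3. ld.MEM @i5  | no-port MEM/MEM
4. st.MEM @i6  | no-port MEM/MEM
5. st.MEM and.ALU @i7+i8  | 2-wide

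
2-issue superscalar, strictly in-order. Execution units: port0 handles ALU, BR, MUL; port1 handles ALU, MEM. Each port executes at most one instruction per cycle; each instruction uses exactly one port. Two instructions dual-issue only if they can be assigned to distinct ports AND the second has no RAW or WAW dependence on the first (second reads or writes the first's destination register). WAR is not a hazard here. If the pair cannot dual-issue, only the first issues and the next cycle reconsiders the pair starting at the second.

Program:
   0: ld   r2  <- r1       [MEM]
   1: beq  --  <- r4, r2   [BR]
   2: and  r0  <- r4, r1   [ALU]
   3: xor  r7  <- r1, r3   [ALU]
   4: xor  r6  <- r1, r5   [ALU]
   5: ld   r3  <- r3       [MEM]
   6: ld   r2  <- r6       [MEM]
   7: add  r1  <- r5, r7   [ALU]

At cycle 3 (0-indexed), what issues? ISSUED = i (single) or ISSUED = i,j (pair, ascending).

[0] i0  ld  -- RAW r2
[1] i1&i2  beq/and  -- 2-wide
[2] i3&i4  xor/xor  -- 2-wide
[3] i5  ld  -- no-port MEM/MEM
[4] i6&i7  ld/add  -- 2-wide

ISSUED = 5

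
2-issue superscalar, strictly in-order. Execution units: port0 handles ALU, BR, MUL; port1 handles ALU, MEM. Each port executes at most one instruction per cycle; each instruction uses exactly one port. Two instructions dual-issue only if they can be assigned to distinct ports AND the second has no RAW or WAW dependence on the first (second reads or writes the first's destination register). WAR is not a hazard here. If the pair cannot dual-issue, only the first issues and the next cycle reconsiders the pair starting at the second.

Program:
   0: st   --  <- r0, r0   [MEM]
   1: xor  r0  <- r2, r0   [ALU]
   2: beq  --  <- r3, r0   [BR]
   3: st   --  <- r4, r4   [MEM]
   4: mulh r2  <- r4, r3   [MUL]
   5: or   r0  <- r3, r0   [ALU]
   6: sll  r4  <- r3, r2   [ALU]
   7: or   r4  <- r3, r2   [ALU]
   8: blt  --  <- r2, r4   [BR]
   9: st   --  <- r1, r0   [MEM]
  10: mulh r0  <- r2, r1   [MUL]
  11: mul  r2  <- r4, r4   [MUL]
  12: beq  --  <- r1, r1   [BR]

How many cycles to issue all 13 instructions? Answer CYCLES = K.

t=0 i0,i1:st/xor ; 2-wide
t=1 i2,i3:beq/st ; 2-wide
t=2 i4,i5:mulh/or ; 2-wide
t=3 i6:sll ; WAW r4
t=4 i7:or ; RAW r4
t=5 i8,i9:blt/st ; 2-wide
t=6 i10:mulh ; no-port MUL/MUL
t=7 i11:mul ; no-port MUL/BR
t=8 i12:beq ; tail

CYCLES = 9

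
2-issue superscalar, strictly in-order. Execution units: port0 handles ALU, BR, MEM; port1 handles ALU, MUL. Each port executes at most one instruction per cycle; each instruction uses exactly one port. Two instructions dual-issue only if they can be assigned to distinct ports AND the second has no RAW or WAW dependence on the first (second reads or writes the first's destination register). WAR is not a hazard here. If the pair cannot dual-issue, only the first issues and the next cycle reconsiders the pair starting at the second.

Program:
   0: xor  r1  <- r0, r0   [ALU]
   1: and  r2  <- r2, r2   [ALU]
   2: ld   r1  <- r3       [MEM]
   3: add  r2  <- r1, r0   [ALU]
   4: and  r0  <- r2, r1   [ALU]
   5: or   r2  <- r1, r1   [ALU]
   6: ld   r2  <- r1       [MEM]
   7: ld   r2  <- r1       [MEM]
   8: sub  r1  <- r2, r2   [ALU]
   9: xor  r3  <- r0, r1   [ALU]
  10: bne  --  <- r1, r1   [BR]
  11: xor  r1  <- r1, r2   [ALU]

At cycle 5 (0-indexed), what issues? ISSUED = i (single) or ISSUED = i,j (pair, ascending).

ISSUED = 7

  cy0 -> i0&i1 (xor.ALU+and.ALU) pair
  cy1 -> i2 (ld.MEM) RAW r1
  cy2 -> i3 (add.ALU) RAW r2
  cy3 -> i4&i5 (and.ALU+or.ALU) pair
  cy4 -> i6 (ld.MEM) no-port MEM/MEM
  cy5 -> i7 (ld.MEM) RAW r2
  cy6 -> i8 (sub.ALU) RAW r1
  cy7 -> i9&i10 (xor.ALU+bne.BR) pair
  cy8 -> i11 (xor.ALU) tail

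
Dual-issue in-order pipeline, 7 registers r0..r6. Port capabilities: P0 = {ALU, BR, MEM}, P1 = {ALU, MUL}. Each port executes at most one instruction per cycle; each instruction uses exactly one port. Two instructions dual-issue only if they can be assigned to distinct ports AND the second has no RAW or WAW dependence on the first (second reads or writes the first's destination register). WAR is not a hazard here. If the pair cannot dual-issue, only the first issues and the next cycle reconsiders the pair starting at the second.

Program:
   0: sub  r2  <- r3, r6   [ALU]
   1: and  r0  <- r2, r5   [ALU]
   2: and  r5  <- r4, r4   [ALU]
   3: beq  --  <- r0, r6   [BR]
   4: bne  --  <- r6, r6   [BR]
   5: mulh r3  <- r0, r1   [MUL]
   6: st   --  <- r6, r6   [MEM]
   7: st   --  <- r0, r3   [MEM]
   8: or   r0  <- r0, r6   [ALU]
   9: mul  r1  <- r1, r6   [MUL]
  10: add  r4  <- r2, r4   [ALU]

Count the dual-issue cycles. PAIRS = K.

t=0 i0:sub.ALU ; RAW r2
t=1 i1/i2:and.ALU;and.ALU ; pair
t=2 i3:beq.BR ; no-port BR/BR
t=3 i4/i5:bne.BR;mulh.MUL ; pair
t=4 i6:st.MEM ; no-port MEM/MEM
t=5 i7/i8:st.MEM;or.ALU ; pair
t=6 i9/i10:mul.MUL;add.ALU ; pair

PAIRS = 4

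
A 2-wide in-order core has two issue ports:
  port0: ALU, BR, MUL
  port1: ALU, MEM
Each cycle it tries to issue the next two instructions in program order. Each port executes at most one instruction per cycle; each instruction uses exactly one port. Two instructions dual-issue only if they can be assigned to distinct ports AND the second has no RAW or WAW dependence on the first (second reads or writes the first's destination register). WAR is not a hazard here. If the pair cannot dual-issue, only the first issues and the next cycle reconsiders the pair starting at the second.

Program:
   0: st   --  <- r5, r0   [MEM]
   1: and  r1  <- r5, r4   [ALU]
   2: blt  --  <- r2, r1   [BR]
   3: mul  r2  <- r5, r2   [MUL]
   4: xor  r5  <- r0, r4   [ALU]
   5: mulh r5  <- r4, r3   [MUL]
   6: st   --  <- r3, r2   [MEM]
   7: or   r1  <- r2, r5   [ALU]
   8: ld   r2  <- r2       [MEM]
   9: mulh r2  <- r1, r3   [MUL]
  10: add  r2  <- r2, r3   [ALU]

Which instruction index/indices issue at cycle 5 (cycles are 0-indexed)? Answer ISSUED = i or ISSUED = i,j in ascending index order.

ISSUED = 9

[0] i0,i1  st.MEM/and.ALU  -- 2-wide
[1] i2  blt.BR  -- no-port BR/MUL
[2] i3,i4  mul.MUL/xor.ALU  -- 2-wide
[3] i5,i6  mulh.MUL/st.MEM  -- 2-wide
[4] i7,i8  or.ALU/ld.MEM  -- 2-wide
[5] i9  mulh.MUL  -- RAW+WAW r2
[6] i10  add.ALU  -- tail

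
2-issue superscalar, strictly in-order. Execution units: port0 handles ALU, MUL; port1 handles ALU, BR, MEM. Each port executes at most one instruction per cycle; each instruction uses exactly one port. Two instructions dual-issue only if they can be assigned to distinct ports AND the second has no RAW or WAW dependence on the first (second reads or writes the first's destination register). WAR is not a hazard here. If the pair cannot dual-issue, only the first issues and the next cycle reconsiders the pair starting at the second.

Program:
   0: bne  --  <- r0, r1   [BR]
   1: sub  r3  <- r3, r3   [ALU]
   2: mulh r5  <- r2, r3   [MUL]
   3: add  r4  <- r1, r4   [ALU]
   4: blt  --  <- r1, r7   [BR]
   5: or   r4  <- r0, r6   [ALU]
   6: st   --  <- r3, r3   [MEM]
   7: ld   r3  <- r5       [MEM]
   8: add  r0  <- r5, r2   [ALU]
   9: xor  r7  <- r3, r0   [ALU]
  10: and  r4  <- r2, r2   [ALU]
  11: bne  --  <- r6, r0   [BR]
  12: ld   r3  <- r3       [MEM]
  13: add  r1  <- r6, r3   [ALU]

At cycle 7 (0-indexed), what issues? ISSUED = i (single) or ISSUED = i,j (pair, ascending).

  cy0 -> i0&i1 (bne.BR sub.ALU) dual
  cy1 -> i2&i3 (mulh.MUL add.ALU) dual
  cy2 -> i4&i5 (blt.BR or.ALU) dual
  cy3 -> i6 (st.MEM) no-port MEM/MEM
  cy4 -> i7&i8 (ld.MEM add.ALU) dual
  cy5 -> i9&i10 (xor.ALU and.ALU) dual
  cy6 -> i11 (bne.BR) no-port BR/MEM
  cy7 -> i12 (ld.MEM) RAW r3
  cy8 -> i13 (add.ALU) tail

ISSUED = 12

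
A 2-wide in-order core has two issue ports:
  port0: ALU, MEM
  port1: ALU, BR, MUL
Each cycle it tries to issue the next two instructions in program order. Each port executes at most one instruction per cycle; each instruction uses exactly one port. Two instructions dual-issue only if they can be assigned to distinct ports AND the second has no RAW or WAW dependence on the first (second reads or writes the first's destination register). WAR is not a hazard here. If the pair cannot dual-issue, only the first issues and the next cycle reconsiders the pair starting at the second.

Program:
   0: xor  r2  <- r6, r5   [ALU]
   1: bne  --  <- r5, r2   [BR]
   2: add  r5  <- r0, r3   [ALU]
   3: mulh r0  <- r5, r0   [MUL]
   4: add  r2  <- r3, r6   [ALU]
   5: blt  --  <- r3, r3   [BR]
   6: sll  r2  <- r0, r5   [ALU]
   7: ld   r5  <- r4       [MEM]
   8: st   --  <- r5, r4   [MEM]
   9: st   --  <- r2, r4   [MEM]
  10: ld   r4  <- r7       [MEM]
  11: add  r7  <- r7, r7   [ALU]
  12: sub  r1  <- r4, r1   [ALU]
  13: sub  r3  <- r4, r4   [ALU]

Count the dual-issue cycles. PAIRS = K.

#0 head=0: xor.ALU i0 RAW r2
#1 head=1: bne.BR add.ALU i1,i2 pair
#2 head=3: mulh.MUL add.ALU i3,i4 pair
#3 head=5: blt.BR sll.ALU i5,i6 pair
#4 head=7: ld.MEM i7 no-port MEM/MEM
#5 head=8: st.MEM i8 no-port MEM/MEM
#6 head=9: st.MEM i9 no-port MEM/MEM
#7 head=10: ld.MEM add.ALU i10,i11 pair
#8 head=12: sub.ALU sub.ALU i12,i13 pair

PAIRS = 5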